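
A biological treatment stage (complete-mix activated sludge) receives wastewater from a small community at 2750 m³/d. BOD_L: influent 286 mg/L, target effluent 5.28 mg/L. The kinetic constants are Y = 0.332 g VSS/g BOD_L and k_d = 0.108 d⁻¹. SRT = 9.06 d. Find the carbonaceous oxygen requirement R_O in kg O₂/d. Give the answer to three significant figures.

Correct the yield for decay: Y_obs = Y/(1 + k_d θ_c) = 0.332 / (1 + 0.108 × 9.06) = 0.332 / 1.978 = 0.1678.
Q·(S₀ − S) = 2750 × (286 − 5.28) × 10⁻³ = 772.0 kg/d removed.
P_X = Y_obs·Q·(S₀ − S) = 0.1678 × 772.0 = 129.5 kg VSS/d.
Carbonaceous O₂ demand = substrate oxidised − cell-mass equivalent = 772.0 − 1.42 × 129.5 = 588.0 kg O₂/d.

R_O ≈ 588 kg O₂/d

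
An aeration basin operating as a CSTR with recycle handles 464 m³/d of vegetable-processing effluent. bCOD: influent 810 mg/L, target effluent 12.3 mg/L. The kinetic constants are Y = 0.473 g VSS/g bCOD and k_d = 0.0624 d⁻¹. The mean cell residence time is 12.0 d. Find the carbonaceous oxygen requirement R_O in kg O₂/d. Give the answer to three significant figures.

R_O ≈ 228 kg O₂/d

Y_obs = Y / (1 + k_d θ_c) = 0.473 / (1 + 0.0624 × 12.0) = 0.473 / 1.749 = 0.2705.
ΔS = 810 − 12.3 = 797.7 mg/L, so the substrate removal rate is 464 × 797.7/1000 = 370.1 kg bCOD/d.
Net sludge production P_X = 0.2705 × 370.1 = 100.1 kg VSS/d.
R_O = Q·ΔS − 1.42 P_X = 370.1 − 142.2 = 228.0 kg O₂/d.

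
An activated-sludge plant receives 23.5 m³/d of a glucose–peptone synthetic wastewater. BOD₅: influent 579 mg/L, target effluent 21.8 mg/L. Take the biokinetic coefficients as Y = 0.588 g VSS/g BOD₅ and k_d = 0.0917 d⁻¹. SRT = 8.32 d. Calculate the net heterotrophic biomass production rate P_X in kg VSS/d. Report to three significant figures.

P_X ≈ 4.37 kg VSS/d

Y_obs = Y / (1 + k_d θ_c) = 0.588 / (1 + 0.0917 × 8.32) = 0.588 / 1.763 = 0.3335.
ΔS = 579 − 21.8 = 557.2 mg/L, so the substrate removal rate is 23.5 × 557.2/1000 = 13.09 kg BOD₅/d.
Net biomass production P_X = Y_obs × Q·(S₀ − S) = 0.3335 × 13.09 = 4.367 kg VSS/d.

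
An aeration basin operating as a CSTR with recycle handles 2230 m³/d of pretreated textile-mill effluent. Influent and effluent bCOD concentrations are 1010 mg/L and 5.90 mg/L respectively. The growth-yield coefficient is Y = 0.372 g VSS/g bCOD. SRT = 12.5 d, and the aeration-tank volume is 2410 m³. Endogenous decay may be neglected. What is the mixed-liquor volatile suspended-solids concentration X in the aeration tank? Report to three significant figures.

X ≈ 4320 mg/L

X = Y·Q·ΔS·θ_c / V = 0.372 × 2230 × (1010 − 5.90) × 12.5 / 2410 = 4320 mg/L.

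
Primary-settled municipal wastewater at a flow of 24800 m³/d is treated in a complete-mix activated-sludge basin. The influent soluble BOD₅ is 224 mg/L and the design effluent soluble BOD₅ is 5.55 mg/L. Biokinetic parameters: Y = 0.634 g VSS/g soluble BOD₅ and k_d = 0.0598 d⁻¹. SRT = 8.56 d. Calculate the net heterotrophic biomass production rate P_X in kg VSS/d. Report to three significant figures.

P_X ≈ 2270 kg VSS/d

Correct the yield for decay: Y_obs = Y/(1 + k_d θ_c) = 0.634 / (1 + 0.0598 × 8.56) = 0.634 / 1.512 = 0.4193.
Mass of soluble BOD₅ removed per day: Q(S₀ − S) = 24800 × 218.4 g/m³ = 5418 kg/d.
P_X = Y_obs · Q(S₀ − S) = 0.4193 × 5418 = 2272 kg VSS/d.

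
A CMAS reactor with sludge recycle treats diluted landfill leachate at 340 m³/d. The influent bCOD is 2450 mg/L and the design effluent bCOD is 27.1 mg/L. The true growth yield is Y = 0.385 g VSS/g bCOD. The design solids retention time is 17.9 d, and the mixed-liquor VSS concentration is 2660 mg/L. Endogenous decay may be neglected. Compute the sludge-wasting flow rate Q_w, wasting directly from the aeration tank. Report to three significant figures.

Biomass mass balance (decay neglected): V·X = Y·Q·(S₀ − S)·θ_c, so V = 0.385 × 340 × (2450 − 27.1) × 17.9 / 2660 = 2134 m³.
For wasting at MLVSS concentration, Q_w = V/θ_c = 2134/17.9 = 119.2 m³/d.

Q_w ≈ 119 m³/d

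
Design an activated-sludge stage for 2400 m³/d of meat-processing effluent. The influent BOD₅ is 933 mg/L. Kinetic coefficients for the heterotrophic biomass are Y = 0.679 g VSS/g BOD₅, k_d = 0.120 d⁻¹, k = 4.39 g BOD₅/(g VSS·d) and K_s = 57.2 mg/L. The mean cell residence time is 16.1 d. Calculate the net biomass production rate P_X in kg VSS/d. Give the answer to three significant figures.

P_X ≈ 516 kg VSS/d

Effluent substrate depends only on kinetics and SRT: S = K_s(1 + k_d θ_c) / [θ_c(Yk − k_d) − 1] = 57.2 × (1 + 0.120 × 16.1) / [16.1 × (0.679 × 4.39 − 0.120) − 1] = 167.7 / 45.06 = 3.722 mg/L.
Y_obs = Y / (1 + k_d θ_c) = 0.679 / (1 + 0.120 × 16.1) = 0.679 / 2.932 = 0.2316.
Substrate removed = Q·(S₀ − S) = 2400 m³/d × (933 − 3.72) g/m³ = 2.23×10^6 g/d = 2230 kg/d.
Biomass produced: P_X = Y_obs·Q·ΔS = 0.2316 × 2230 ≈ 516.5 kg VSS/d.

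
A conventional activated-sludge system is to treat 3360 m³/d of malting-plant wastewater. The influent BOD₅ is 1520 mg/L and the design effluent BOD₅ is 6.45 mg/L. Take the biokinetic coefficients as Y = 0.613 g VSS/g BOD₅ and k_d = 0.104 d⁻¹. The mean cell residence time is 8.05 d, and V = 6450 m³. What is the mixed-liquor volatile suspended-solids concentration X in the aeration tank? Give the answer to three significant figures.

X ≈ 2120 mg/L

From V·X·(1 + k_d·θ_c) = Y·Q·(S₀ − S)·θ_c: X = 0.613 × 3360 × (1520 − 6.45) × 8.05 / [6450 × (1 + 0.104 × 8.05)] = 2118 mg/L.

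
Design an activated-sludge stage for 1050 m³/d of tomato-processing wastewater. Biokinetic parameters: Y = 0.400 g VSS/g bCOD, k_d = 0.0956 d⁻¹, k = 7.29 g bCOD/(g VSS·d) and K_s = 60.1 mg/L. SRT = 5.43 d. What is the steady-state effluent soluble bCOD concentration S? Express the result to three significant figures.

For a completely mixed reactor with recycle the Lawrence–McCarty relation gives S = K_s·(1 + k_d·θ_c) / [θ_c·(Y·k − k_d) − 1] = 60.1 × (1 + 0.0956 × 5.43) / [5.43 × (0.400 × 7.29 − 0.0956) − 1] = 91.30 / 14.31 = 6.378 mg/L.

S ≈ 6.38 mg/L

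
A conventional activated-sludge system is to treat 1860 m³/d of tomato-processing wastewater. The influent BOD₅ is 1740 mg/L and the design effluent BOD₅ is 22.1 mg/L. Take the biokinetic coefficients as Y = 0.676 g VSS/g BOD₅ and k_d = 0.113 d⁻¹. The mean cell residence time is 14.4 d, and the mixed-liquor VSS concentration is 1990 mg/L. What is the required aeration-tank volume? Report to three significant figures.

V ≈ 5950 m³

From the SRT design equation V = Y Q (S₀−S) θ_c / [X (1 + k_d θ_c)] = 0.676 × 1860 × (1740 − 22.1) × 14.4 / [1990 × (1 + 0.113 × 14.4)] = 3.11×10^7 / 5228 = 5949 m³.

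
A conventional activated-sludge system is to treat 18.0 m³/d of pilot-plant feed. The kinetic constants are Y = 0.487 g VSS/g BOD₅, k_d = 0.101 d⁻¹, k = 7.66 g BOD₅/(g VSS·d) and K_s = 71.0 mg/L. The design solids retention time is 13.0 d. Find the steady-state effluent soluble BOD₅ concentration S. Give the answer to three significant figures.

Effluent substrate depends only on kinetics and SRT: S = K_s(1 + k_d θ_c) / [θ_c(Yk − k_d) − 1] = 71.0 × (1 + 0.101 × 13.0) / [13.0 × (0.487 × 7.66 − 0.101) − 1] = 164.2 / 46.18 = 3.556 mg/L.

S ≈ 3.56 mg/L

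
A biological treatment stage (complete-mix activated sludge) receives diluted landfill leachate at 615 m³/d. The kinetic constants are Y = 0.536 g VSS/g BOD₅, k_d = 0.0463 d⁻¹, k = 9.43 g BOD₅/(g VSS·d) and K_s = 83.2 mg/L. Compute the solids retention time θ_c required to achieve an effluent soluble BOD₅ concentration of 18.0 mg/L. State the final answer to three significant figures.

Specific growth rate at S = 18.0 mg/L: μ = YkS/(K_s+S) = 0.536·9.43·18.0/(83.2+18.0) = 0.8990 d⁻¹.
Then 1/θ_c = μ − k_d = 0.8990 − 0.0463 = 0.8527 d⁻¹, giving θ_c = 1.173 d.

θ_c ≈ 1.17 d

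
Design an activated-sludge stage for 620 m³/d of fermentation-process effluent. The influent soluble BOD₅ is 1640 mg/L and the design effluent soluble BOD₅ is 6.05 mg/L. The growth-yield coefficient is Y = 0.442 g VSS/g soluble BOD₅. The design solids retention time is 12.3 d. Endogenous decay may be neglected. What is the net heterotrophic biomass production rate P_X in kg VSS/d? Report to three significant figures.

No decay correction is needed, so Y_obs = Y = 0.442.
ΔS = 1640 − 6.05 = 1634 mg/L, so the substrate removal rate is 620 × 1634/1000 = 1013 kg soluble BOD₅/d.
So the net sludge growth is P_X = 0.4420 × 1013 = 447.8 kg VSS/d.

P_X ≈ 448 kg VSS/d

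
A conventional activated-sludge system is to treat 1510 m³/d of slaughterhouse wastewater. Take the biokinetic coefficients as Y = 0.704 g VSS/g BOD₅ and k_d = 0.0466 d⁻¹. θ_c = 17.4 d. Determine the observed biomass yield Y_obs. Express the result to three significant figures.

Y_obs ≈ 0.389 g VSS/g BOD₅

Correct the yield for decay: Y_obs = Y/(1 + k_d θ_c) = 0.704 / (1 + 0.0466 × 17.4) = 0.704 / 1.811 = 0.3888.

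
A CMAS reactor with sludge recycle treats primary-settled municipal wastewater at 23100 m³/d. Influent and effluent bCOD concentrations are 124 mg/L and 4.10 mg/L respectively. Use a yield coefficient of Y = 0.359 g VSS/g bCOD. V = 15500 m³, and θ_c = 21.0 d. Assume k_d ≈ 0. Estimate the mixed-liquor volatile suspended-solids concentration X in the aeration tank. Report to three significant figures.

X ≈ 1350 mg/L

Without decay, X = Y Q (S₀−S) θ_c / V = 0.359 × 23100 × (124 − 4.10) × 21.0 / 15500 = 1347 mg/L.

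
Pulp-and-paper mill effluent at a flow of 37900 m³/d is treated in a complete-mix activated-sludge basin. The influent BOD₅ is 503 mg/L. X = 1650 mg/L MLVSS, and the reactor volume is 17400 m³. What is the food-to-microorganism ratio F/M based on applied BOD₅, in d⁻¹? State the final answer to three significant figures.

Food-to-microorganism ratio F/M = Q S₀ / (V X) = 37900 × 503 / (17400 × 1650) = 0.6640 d⁻¹.

F/M ≈ 0.664 d⁻¹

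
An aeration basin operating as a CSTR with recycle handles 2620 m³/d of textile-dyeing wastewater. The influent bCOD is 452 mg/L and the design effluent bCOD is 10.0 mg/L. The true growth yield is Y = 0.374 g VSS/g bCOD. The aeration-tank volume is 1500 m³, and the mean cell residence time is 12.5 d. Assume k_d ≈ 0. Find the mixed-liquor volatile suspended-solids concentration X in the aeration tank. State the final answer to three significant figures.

X ≈ 3610 mg/L

Without decay, X = Y Q (S₀−S) θ_c / V = 0.374 × 2620 × (452 − 10.0) × 12.5 / 1500 = 3609 mg/L.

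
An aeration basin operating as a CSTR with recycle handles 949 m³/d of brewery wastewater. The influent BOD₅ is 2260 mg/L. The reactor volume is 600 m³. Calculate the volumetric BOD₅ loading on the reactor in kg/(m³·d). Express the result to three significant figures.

Volumetric loading L_v = Q·S₀ / V = 949 × 2260 g/m³ / 600.0 m³ = 3575 g/(m³·d) = 3.575 kg BOD₅/(m³·d).

L_v ≈ 3.57 kg BOD₅/(m³·d)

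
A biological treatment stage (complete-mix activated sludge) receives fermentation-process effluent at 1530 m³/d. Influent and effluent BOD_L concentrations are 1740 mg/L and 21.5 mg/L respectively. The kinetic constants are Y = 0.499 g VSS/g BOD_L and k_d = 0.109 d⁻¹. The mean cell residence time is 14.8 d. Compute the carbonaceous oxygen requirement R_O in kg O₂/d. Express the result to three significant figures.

Observed yield with endogenous decay: Y_obs = Y / (1 + k_d·θ_c) = 0.499 / (1 + 0.109 × 14.8) = 0.499 / 2.613 = 0.1910 g VSS/g BOD_L.
Q·(S₀ − S) = 1530 × (1740 − 21.5) × 10⁻³ = 2629 kg/d removed.
P_X = Y_obs·Q·(S₀ − S) = 0.1910 × 2629 = 502.1 kg VSS/d.
R_O = Q·(S₀ − S) − 1.42·P_X = 2629 − 1.42 × 502.1 = 1916 kg O₂/d.

R_O ≈ 1920 kg O₂/d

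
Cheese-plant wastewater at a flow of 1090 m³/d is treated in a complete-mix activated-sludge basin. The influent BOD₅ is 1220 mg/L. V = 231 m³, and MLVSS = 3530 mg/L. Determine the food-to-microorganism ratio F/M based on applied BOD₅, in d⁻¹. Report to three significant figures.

Food-to-microorganism ratio F/M = Q S₀ / (V X) = 1090 × 1220 / (231.0 × 3530) = 1.631 d⁻¹.

F/M ≈ 1.63 d⁻¹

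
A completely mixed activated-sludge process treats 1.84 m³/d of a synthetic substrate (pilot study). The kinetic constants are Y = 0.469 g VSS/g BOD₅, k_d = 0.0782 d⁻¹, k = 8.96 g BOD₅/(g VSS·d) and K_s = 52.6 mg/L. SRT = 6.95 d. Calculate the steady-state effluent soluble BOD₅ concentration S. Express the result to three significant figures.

S ≈ 2.93 mg/L

From the Monod/SRT balance for a CMAS, S = K_s·(1+k_d θ_c)/[θ_c·(Y k − k_d) − 1] = 52.6 × (1 + 0.0782 × 6.95) / [6.95 × (0.469 × 8.96 − 0.0782) − 1] = 81.19 / 27.66 = 2.935 mg/L.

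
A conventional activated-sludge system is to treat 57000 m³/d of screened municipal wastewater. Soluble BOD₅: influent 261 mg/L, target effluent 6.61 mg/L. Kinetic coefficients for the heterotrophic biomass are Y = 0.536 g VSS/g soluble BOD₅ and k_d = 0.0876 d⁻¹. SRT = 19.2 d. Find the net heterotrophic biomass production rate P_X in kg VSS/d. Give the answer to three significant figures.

P_X ≈ 2900 kg VSS/d

The observed yield is Y_obs = Y/(1 + k_d·θ_c) = 0.536 / (1 + 0.0876 × 19.2) = 0.536 / 2.682 = 0.1999 g VSS per g soluble BOD₅ removed.
Substrate removed = Q·(S₀ − S) = 57000 m³/d × (261 − 6.61) g/m³ = 1.45×10^7 g/d = 14500 kg/d.
Biomass produced: P_X = Y_obs·Q·ΔS = 0.1999 × 14500 ≈ 2898 kg VSS/d.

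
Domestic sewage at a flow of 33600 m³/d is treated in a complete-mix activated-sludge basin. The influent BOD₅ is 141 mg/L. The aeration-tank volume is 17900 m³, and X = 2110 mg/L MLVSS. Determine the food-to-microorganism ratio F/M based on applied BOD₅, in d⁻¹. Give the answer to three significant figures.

F/M ≈ 0.125 d⁻¹

Food-to-microorganism ratio F/M = Q S₀ / (V X) = 33600 × 141 / (17900 × 2110) = 0.1254 d⁻¹.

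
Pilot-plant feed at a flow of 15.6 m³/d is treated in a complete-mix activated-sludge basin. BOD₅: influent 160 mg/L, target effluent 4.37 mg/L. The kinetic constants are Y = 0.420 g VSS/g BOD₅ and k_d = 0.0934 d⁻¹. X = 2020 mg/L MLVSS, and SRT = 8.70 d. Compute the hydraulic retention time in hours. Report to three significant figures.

τ ≈ 3.73 h

Steady-state biomass mass balance: V·X·(1 + k_d·θ_c) = Y·Q·(S₀ − S)·θ_c, so V = 0.420 × 15.6 × (160 − 4.37) × 8.70 / [2020 × (1 + 0.0934 × 8.70)] = 8.87×10^3 / 3661 = 2.423 m³.
HRT = V/Q = 2.423 m³ / 15.6 m³·d⁻¹ = 0.1553 d × 24 = 3.728 h.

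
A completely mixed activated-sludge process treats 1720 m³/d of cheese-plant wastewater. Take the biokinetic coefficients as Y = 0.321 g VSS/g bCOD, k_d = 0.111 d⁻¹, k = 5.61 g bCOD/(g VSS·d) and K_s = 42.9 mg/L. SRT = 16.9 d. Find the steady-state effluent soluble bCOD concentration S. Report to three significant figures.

S ≈ 4.48 mg/L

For a completely mixed reactor with recycle the Lawrence–McCarty relation gives S = K_s·(1 + k_d·θ_c) / [θ_c·(Y·k − k_d) − 1] = 42.9 × (1 + 0.111 × 16.9) / [16.9 × (0.321 × 5.61 − 0.111) − 1] = 123.4 / 27.56 = 4.477 mg/L.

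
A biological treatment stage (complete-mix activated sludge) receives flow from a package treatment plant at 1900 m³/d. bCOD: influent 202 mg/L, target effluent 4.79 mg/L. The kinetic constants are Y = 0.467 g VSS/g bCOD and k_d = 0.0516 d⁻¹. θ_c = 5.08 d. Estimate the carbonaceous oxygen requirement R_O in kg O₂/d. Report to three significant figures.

R_O ≈ 178 kg O₂/d

Correct the yield for decay: Y_obs = Y/(1 + k_d θ_c) = 0.467 / (1 + 0.0516 × 5.08) = 0.467 / 1.262 = 0.3700.
ΔS = 202 − 4.79 = 197.2 mg/L, so the substrate removal rate is 1900 × 197.2/1000 = 374.7 kg bCOD/d.
Biomass synthesised: P_X = Y_obs × 374.7 = 138.6 kg VSS/d.
R_O = Q·ΔS − 1.42 P_X = 374.7 − 196.9 = 177.8 kg O₂/d.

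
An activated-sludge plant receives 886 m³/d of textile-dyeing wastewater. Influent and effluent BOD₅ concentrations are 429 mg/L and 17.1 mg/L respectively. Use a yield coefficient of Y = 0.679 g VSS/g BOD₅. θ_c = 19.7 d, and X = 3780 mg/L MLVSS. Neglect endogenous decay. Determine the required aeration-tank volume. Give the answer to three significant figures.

V·X = Y·Q·ΔS·θ_c gives V = 0.679 × 886 × (429 − 17.1) × 19.7 / 3780 = 1291 m³.

V ≈ 1290 m³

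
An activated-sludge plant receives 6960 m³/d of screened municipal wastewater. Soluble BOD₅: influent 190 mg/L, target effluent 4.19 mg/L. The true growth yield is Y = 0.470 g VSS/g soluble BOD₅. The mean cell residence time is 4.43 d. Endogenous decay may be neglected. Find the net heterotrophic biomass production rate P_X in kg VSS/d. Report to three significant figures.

With endogenous decay neglected, the observed yield equals the true yield: Y_obs = Y = 0.470 g VSS/g soluble BOD₅.
Mass of soluble BOD₅ removed per day: Q(S₀ − S) = 6960 × 185.8 g/m³ = 1293 kg/d.
P_X = Y_obs · Q(S₀ − S) = 0.4700 × 1293 = 607.8 kg VSS/d.

P_X ≈ 608 kg VSS/d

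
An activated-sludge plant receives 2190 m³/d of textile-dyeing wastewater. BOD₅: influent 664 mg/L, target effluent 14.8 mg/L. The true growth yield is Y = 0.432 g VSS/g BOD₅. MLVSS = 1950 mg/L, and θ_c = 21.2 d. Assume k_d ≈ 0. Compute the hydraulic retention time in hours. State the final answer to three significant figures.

τ ≈ 73.2 h

Biomass mass balance (decay neglected): V·X = Y·Q·(S₀ − S)·θ_c, so V = 0.432 × 2190 × (664 − 14.8) × 21.2 / 1950 = 6677 m³.
τ = V/Q = 6677/2190 = 3.049 d, or 73.18 h.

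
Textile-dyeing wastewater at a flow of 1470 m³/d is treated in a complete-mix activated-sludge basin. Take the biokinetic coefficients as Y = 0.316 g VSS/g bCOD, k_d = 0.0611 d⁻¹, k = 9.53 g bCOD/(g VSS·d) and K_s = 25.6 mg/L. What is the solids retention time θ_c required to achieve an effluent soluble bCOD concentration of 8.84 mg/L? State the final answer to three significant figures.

θ_c ≈ 1.40 d

Specific growth rate at S = 8.84 mg/L: μ = YkS/(K_s+S) = 0.316·9.53·8.84/(25.6+8.84) = 0.7730 d⁻¹.
θ_c = 1/(μ − k_d) = 1/(0.7730 − 0.0611) = 1/0.7119 = 1.405 d.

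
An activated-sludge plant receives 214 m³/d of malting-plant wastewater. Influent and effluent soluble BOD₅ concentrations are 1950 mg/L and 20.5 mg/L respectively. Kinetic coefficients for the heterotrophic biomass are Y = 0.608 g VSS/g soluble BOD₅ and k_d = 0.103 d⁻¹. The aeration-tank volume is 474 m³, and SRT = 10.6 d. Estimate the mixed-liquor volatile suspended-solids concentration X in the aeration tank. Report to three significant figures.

From V·X·(1 + k_d·θ_c) = Y·Q·(S₀ − S)·θ_c: X = 0.608 × 214 × (1950 − 20.5) × 10.6 / [474 × (1 + 0.103 × 10.6)] = 2684 mg/L.

X ≈ 2680 mg/L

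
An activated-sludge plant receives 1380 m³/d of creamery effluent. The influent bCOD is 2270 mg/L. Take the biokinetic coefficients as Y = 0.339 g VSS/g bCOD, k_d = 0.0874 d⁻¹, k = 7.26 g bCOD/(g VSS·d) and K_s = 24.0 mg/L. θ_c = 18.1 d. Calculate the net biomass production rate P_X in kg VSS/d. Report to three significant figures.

P_X ≈ 411 kg VSS/d

From the Monod/SRT balance for a CMAS, S = K_s·(1+k_d θ_c)/[θ_c·(Y k − k_d) − 1] = 24.0 × (1 + 0.0874 × 18.1) / [18.1 × (0.339 × 7.26 − 0.0874) − 1] = 61.97 / 41.96 = 1.477 mg/L.
The observed yield is Y_obs = Y/(1 + k_d·θ_c) = 0.339 / (1 + 0.0874 × 18.1) = 0.339 / 2.582 = 0.1313 g VSS per g bCOD removed.
Substrate removed = Q·(S₀ − S) = 1380 m³/d × (2270 − 1.48) g/m³ = 3.13×10^6 g/d = 3131 kg/d.
Net biomass production P_X = Y_obs × Q·(S₀ − S) = 0.1313 × 3131 = 411.0 kg VSS/d.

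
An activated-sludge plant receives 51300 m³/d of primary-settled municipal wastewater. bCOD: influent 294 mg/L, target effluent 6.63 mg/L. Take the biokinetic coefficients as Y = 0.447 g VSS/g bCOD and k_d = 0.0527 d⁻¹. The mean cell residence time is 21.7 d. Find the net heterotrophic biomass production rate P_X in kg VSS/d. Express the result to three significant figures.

Y_obs = Y / (1 + k_d θ_c) = 0.447 / (1 + 0.0527 × 21.7) = 0.447 / 2.144 = 0.2085.
Substrate removed = Q·(S₀ − S) = 51300 m³/d × (294 − 6.63) g/m³ = 1.47×10^7 g/d = 14742 kg/d.
Net biomass production P_X = Y_obs × Q·(S₀ − S) = 0.2085 × 14742 = 3074 kg VSS/d.

P_X ≈ 3070 kg VSS/d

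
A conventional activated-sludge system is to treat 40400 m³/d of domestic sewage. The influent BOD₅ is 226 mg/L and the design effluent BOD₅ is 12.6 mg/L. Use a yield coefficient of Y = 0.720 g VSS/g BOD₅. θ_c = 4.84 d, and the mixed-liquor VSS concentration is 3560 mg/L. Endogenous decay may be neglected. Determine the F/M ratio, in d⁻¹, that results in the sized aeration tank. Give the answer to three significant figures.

With k_d = 0 the design equation reduces to V = Y Q (S₀−S) θ_c / X = 0.720 × 40400 × (226 − 12.6) × 4.84 / 3560 = 8439 m³.
Food-to-microorganism ratio F/M = Q S₀ / (V X) = 40400 × 226 / (8439 × 3560) = 0.3039 d⁻¹.

F/M ≈ 0.304 d⁻¹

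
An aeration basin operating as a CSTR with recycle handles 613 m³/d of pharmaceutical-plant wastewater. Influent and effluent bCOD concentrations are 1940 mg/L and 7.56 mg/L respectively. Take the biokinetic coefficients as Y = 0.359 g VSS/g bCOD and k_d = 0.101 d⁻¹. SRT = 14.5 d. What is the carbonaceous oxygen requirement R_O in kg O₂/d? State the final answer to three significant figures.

Observed yield with endogenous decay: Y_obs = Y / (1 + k_d·θ_c) = 0.359 / (1 + 0.101 × 14.5) = 0.359 / 2.465 = 0.1457 g VSS/g bCOD.
Substrate removed = Q·(S₀ − S) = 613 m³/d × (1940 − 7.56) g/m³ = 1.18×10^6 g/d = 1185 kg/d.
P_X = Y_obs·Q·(S₀ − S) = 0.1457 × 1185 = 172.6 kg VSS/d.
R_O = Q·ΔS − 1.42 P_X = 1185 − 245.0 = 939.6 kg O₂/d.

R_O ≈ 940 kg O₂/d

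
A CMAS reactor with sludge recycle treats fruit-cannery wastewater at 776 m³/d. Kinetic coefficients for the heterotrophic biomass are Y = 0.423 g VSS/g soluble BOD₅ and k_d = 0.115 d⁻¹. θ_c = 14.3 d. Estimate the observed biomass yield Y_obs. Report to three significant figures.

Observed yield with endogenous decay: Y_obs = Y / (1 + k_d·θ_c) = 0.423 / (1 + 0.115 × 14.3) = 0.423 / 2.644 = 0.1600 g VSS/g soluble BOD₅.

Y_obs ≈ 0.160 g VSS/g soluble BOD₅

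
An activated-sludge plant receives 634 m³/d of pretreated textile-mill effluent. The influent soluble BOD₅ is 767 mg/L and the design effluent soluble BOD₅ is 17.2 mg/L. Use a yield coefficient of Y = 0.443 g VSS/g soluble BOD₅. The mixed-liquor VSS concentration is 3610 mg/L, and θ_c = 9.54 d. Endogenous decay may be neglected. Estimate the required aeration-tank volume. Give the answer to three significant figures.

With k_d = 0 the design equation reduces to V = Y Q (S₀−S) θ_c / X = 0.443 × 634 × (767 − 17.2) × 9.54 / 3610 = 556.5 m³.

V ≈ 557 m³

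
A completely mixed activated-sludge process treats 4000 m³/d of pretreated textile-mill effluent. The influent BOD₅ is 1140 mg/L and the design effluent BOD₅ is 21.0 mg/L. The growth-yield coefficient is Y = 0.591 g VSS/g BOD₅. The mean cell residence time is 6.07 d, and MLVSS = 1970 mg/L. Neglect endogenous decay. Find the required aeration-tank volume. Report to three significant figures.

V ≈ 8150 m³

Biomass mass balance (decay neglected): V·X = Y·Q·(S₀ − S)·θ_c, so V = 0.591 × 4000 × (1140 − 21.0) × 6.07 / 1970 = 8151 m³.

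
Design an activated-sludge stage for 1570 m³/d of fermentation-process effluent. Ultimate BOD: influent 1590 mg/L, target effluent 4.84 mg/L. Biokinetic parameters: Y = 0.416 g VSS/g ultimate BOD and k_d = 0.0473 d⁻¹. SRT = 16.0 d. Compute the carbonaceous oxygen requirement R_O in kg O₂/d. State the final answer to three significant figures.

R_O ≈ 1650 kg O₂/d

The observed yield is Y_obs = Y/(1 + k_d·θ_c) = 0.416 / (1 + 0.0473 × 16.0) = 0.416 / 1.757 = 0.2368 g VSS per g ultimate BOD removed.
Mass of ultimate BOD removed per day: Q(S₀ − S) = 1570 × 1585 g/m³ = 2489 kg/d.
Net sludge production P_X = 0.2368 × 2489 = 589.3 kg VSS/d.
Carbonaceous O₂ demand = substrate oxidised − cell-mass equivalent = 2489 − 1.42 × 589.3 = 1652 kg O₂/d.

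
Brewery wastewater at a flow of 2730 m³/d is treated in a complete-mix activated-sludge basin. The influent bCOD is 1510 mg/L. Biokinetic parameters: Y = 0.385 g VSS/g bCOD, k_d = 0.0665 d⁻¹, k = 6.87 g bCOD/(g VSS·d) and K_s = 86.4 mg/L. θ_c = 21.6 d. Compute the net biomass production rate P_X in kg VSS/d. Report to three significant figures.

From the Monod/SRT balance for a CMAS, S = K_s·(1+k_d θ_c)/[θ_c·(Y k − k_d) − 1] = 86.4 × (1 + 0.0665 × 21.6) / [21.6 × (0.385 × 6.87 − 0.0665) − 1] = 210.5 / 54.69 = 3.849 mg/L.
Correct the yield for decay: Y_obs = Y/(1 + k_d θ_c) = 0.385 / (1 + 0.0665 × 21.6) = 0.385 / 2.436 = 0.1580.
Q·(S₀ − S) = 2730 × (1510 − 3.85) × 10⁻³ = 4112 kg/d removed.
So the net sludge growth is P_X = 0.1580 × 4112 = 649.7 kg VSS/d.

P_X ≈ 650 kg VSS/d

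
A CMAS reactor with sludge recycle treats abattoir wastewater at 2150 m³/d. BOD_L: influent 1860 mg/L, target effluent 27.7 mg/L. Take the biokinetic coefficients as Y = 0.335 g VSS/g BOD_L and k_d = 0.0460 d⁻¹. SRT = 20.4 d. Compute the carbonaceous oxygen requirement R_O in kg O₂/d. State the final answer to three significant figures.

R_O ≈ 2970 kg O₂/d

Y_obs = Y / (1 + k_d θ_c) = 0.335 / (1 + 0.0460 × 20.4) = 0.335 / 1.938 = 0.1728.
Mass of BOD_L removed per day: Q(S₀ − S) = 2150 × 1832 g/m³ = 3939 kg/d.
P_X = Y_obs·Q·(S₀ − S) = 0.1728 × 3939 = 680.8 kg VSS/d.
R_O = Q·ΔS − 1.42 P_X = 3939 − 966.8 = 2973 kg O₂/d.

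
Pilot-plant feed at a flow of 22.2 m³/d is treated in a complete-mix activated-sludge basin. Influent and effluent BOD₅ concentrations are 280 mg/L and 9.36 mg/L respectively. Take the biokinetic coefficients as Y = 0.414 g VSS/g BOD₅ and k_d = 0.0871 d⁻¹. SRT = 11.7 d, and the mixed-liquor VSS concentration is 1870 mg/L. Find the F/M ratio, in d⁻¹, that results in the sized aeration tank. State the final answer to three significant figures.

F/M ≈ 0.431 d⁻¹

Rearranging the biomass balance for a CMAS with decay, V = Y·Q·ΔS·θ_c / [X·(1+k_d θ_c)] = 0.414 × 22.2 × (280 − 9.36) × 11.7 / [1870 × (1 + 0.0871 × 11.7)] = 2.91×10^4 / 3776 = 7.708 m³.
Food-to-microorganism ratio F/M = Q S₀ / (V X) = 22.2 × 280 / (7.708 × 1870) = 0.4313 d⁻¹.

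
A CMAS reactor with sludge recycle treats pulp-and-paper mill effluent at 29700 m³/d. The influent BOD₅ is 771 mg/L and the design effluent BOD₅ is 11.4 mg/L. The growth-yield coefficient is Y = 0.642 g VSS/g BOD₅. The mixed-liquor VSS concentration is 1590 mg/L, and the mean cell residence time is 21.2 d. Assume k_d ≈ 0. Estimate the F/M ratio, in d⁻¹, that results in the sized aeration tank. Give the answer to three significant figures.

F/M ≈ 0.0746 d⁻¹

V·X = Y·Q·ΔS·θ_c gives V = 0.642 × 29700 × (771 − 11.4) × 21.2 / 1590 = 193115 m³.
F/M = applied load / biomass = Q·S₀/(V·X) = 29700 × 771 / (193115 × 1590) = 0.07458 d⁻¹.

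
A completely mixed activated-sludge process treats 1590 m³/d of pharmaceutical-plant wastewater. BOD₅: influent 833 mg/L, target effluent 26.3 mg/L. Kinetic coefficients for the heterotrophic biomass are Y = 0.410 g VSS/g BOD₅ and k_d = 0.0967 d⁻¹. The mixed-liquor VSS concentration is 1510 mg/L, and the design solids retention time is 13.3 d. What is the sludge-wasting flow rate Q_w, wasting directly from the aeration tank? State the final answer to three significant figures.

Q_w ≈ 152 m³/d

From the SRT design equation V = Y Q (S₀−S) θ_c / [X (1 + k_d θ_c)] = 0.410 × 1590 × (833 − 26.3) × 13.3 / [1510 × (1 + 0.0967 × 13.3)] = 6.99×10^6 / 3452 = 2026 m³.
Wasting from the aeration tank: Q_w = V / θ_c = 2026 / 13.3 = 152.3 m³/d.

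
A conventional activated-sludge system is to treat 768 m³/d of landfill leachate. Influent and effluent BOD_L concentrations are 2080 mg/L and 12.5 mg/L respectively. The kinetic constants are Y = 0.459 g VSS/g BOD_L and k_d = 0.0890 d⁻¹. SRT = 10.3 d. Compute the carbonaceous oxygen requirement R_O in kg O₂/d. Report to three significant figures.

Correct the yield for decay: Y_obs = Y/(1 + k_d θ_c) = 0.459 / (1 + 0.0890 × 10.3) = 0.459 / 1.917 = 0.2395.
Substrate removed = Q·(S₀ − S) = 768 m³/d × (2080 − 12.5) g/m³ = 1.59×10^6 g/d = 1588 kg/d.
Biomass synthesised: P_X = Y_obs × 1588 = 380.2 kg VSS/d.
R_O = Q·(S₀ − S) − 1.42·P_X = 1588 − 1.42 × 380.2 = 1048 kg O₂/d.

R_O ≈ 1050 kg O₂/d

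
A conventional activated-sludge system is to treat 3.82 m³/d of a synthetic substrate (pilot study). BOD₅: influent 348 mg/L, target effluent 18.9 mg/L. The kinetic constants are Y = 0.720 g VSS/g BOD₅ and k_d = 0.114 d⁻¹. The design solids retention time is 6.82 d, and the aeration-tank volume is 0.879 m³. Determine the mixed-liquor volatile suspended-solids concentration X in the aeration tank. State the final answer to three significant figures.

Solving the biomass balance for X: X = Y Q (S₀−S) θ_c / [V (1+k_d θ_c)] = 0.720 × 3.82 × (348 − 18.9) × 6.82 / [0.879 × (1 + 0.114 × 6.82)] = 3951 mg/L.

X ≈ 3950 mg/L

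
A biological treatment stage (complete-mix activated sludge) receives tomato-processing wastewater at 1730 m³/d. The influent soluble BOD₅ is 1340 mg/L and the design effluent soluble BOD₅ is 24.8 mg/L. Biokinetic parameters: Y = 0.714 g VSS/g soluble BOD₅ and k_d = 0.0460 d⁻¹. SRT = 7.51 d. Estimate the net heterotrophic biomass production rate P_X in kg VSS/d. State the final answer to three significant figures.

P_X ≈ 1210 kg VSS/d

The observed yield is Y_obs = Y/(1 + k_d·θ_c) = 0.714 / (1 + 0.0460 × 7.51) = 0.714 / 1.345 = 0.5307 g VSS per g soluble BOD₅ removed.
Substrate removed = Q·(S₀ − S) = 1730 m³/d × (1340 − 24.8) g/m³ = 2.28×10^6 g/d = 2275 kg/d.
Biomass produced: P_X = Y_obs·Q·ΔS = 0.5307 × 2275 ≈ 1207 kg VSS/d.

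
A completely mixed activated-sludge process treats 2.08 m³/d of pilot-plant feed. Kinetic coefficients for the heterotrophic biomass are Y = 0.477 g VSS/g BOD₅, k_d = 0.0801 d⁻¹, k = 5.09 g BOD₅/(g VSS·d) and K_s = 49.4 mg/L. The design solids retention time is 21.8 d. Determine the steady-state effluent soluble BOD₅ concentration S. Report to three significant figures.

Effluent substrate depends only on kinetics and SRT: S = K_s(1 + k_d θ_c) / [θ_c(Yk − k_d) − 1] = 49.4 × (1 + 0.0801 × 21.8) / [21.8 × (0.477 × 5.09 − 0.0801) − 1] = 135.7 / 50.18 = 2.703 mg/L.

S ≈ 2.70 mg/L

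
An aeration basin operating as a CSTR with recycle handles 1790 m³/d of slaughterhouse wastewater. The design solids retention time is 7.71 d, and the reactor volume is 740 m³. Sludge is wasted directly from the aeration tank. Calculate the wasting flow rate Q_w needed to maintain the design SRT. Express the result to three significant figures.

Q_w ≈ 96.0 m³/d

With mixed-liquor wasting, θ_c = V/Q_w, so Q_w = V/θ_c = 740.0/7.71 = 95.98 m³/d.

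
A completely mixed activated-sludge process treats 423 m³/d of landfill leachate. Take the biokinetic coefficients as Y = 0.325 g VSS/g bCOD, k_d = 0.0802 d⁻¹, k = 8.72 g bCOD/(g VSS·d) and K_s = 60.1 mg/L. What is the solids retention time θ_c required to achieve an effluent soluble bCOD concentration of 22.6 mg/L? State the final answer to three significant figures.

From 1/θ_c = Y·k·S/(K_s + S) − k_d: Y·k·S/(K_s+S) = 0.325 × 8.72 × 22.6 / (60.1 + 22.6) = 0.7745 d⁻¹.
θ_c = 1/(μ − k_d) = 1/(0.7745 − 0.0802) = 1/0.6943 = 1.440 d.

θ_c ≈ 1.44 d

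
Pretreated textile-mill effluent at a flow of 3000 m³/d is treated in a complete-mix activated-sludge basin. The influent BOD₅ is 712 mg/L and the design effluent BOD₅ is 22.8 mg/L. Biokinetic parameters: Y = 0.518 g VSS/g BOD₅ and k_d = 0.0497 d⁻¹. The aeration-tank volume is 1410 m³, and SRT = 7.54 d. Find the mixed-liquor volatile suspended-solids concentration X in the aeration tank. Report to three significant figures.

X ≈ 4170 mg/L

From V·X·(1 + k_d·θ_c) = Y·Q·(S₀ − S)·θ_c: X = 0.518 × 3000 × (712 − 22.8) × 7.54 / [1410 × (1 + 0.0497 × 7.54)] = 4166 mg/L.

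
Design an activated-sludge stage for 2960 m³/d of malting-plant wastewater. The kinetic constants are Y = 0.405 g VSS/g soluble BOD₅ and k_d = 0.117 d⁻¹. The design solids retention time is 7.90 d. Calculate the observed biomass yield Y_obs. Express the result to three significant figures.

Y_obs ≈ 0.210 g VSS/g soluble BOD₅

The observed yield is Y_obs = Y/(1 + k_d·θ_c) = 0.405 / (1 + 0.117 × 7.90) = 0.405 / 1.924 = 0.2105 g VSS per g soluble BOD₅ removed.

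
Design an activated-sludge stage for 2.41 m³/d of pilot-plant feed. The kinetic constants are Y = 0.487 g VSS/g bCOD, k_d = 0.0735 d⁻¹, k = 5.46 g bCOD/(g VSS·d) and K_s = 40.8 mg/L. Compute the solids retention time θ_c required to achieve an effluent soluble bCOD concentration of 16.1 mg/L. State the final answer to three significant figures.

θ_c ≈ 1.47 d

At the target effluent, Y k S/(K_s+S) = 0.487×5.46×16.1/56.90 = 0.7524 d⁻¹.
θ_c = 1/(μ − k_d) = 1/(0.7524 − 0.0735) = 1/0.6789 = 1.473 d.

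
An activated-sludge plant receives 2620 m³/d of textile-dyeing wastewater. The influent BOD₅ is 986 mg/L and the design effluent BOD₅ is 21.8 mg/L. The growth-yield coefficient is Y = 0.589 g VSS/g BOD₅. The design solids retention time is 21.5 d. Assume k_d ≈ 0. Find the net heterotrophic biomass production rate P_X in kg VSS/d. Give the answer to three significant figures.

P_X ≈ 1490 kg VSS/d

With endogenous decay neglected, the observed yield equals the true yield: Y_obs = Y = 0.589 g VSS/g BOD₅.
ΔS = 986 − 21.8 = 964.2 mg/L, so the substrate removal rate is 2620 × 964.2/1000 = 2526 kg BOD₅/d.
So the net sludge growth is P_X = 0.5890 × 2526 = 1488 kg VSS/d.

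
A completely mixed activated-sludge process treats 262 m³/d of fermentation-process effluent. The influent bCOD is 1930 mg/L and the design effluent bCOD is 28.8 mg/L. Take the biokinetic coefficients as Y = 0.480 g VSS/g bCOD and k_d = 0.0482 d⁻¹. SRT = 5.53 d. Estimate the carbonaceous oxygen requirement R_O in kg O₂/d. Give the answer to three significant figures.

R_O ≈ 230 kg O₂/d

Y_obs = Y / (1 + k_d θ_c) = 0.480 / (1 + 0.0482 × 5.53) = 0.480 / 1.267 = 0.3790.
Q·(S₀ − S) = 262 × (1930 − 28.8) × 10⁻³ = 498.1 kg/d removed.
Biomass synthesised: P_X = Y_obs × 498.1 = 188.8 kg VSS/d.
R_O = Q·ΔS − 1.42 P_X = 498.1 − 268.1 = 230.1 kg O₂/d.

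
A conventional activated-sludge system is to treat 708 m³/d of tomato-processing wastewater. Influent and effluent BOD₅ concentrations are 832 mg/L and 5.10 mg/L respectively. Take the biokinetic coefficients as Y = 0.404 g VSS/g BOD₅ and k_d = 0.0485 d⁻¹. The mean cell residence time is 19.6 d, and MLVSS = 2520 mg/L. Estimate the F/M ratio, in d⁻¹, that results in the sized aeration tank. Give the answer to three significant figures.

F/M ≈ 0.248 d⁻¹

Rearranging the biomass balance for a CMAS with decay, V = Y·Q·ΔS·θ_c / [X·(1+k_d θ_c)] = 0.404 × 708 × (832 − 5.10) × 19.6 / [2520 × (1 + 0.0485 × 19.6)] = 4.64×10^6 / 4916 = 943.1 m³.
F/M = Q·S₀ / (V·X) = 708 × 832 / (943.1 × 2520) = 0.2479 g BOD₅·(g VSS·d)⁻¹.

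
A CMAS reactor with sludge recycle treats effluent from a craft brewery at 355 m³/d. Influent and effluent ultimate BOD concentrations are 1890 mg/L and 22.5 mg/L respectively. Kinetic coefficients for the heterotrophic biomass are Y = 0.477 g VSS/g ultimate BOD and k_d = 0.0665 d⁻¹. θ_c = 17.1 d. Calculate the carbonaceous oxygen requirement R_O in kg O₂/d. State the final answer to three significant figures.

R_O ≈ 453 kg O₂/d

The observed yield is Y_obs = Y/(1 + k_d·θ_c) = 0.477 / (1 + 0.0665 × 17.1) = 0.477 / 2.137 = 0.2232 g VSS per g ultimate BOD removed.
Mass of ultimate BOD removed per day: Q(S₀ − S) = 355 × 1868 g/m³ = 663.0 kg/d.
Biomass synthesised: P_X = Y_obs × 663.0 = 148.0 kg VSS/d.
R_O = Q·ΔS − 1.42 P_X = 663.0 − 210.1 = 452.8 kg O₂/d.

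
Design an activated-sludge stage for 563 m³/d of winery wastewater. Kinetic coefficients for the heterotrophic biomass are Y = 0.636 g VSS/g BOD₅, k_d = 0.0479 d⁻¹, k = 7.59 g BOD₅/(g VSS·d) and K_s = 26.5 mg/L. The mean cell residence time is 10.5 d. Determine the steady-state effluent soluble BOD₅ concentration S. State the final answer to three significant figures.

S ≈ 0.810 mg/L

For a completely mixed reactor with recycle the Lawrence–McCarty relation gives S = K_s·(1 + k_d·θ_c) / [θ_c·(Y·k − k_d) − 1] = 26.5 × (1 + 0.0479 × 10.5) / [10.5 × (0.636 × 7.59 − 0.0479) − 1] = 39.83 / 49.18 = 0.8098 mg/L.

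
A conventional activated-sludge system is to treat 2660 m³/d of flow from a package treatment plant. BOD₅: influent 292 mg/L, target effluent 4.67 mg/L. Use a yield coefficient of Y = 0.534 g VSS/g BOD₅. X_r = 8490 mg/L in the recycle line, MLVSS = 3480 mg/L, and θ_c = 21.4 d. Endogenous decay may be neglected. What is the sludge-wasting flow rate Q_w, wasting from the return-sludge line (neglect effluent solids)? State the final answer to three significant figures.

Q_w ≈ 48.1 m³/d

V·X = Y·Q·ΔS·θ_c gives V = 0.534 × 2660 × (292 − 4.67) × 21.4 / 3480 = 2510 m³.
Wasting from the return line (neglecting effluent solids): Q_w = V·X / (θ_c·X_r) = 2510 × 3480 / (21.4 × 8490) = 48.07 m³/d.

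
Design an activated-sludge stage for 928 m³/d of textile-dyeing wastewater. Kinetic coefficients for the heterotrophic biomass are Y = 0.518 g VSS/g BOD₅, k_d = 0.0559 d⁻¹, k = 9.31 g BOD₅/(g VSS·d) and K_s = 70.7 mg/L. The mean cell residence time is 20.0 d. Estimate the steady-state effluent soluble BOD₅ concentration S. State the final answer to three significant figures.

S ≈ 1.59 mg/L

For a completely mixed reactor with recycle the Lawrence–McCarty relation gives S = K_s·(1 + k_d·θ_c) / [θ_c·(Y·k − k_d) − 1] = 70.7 × (1 + 0.0559 × 20.0) / [20.0 × (0.518 × 9.31 − 0.0559) − 1] = 149.7 / 94.33 = 1.587 mg/L.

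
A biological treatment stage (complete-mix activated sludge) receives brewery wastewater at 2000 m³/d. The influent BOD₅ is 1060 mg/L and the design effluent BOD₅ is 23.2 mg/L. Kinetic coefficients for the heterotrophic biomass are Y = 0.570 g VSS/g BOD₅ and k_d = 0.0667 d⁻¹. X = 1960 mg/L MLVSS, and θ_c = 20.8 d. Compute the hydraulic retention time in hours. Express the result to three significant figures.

τ ≈ 63.0 h

From the SRT design equation V = Y Q (S₀−S) θ_c / [X (1 + k_d θ_c)] = 0.570 × 2000 × (1060 − 23.2) × 20.8 / [1960 × (1 + 0.0667 × 20.8)] = 2.46×10^7 / 4679 = 5254 m³.
Hydraulic retention time τ = V/Q = 5254 / 2000 = 2.627 d = 63.05 h.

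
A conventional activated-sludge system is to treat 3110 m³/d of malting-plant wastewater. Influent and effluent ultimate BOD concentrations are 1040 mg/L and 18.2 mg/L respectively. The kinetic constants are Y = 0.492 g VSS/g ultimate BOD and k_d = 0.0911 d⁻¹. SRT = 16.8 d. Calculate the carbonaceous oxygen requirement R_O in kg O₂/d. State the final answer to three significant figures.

The observed yield is Y_obs = Y/(1 + k_d·θ_c) = 0.492 / (1 + 0.0911 × 16.8) = 0.492 / 2.530 = 0.1944 g VSS per g ultimate BOD removed.
Substrate removed = Q·(S₀ − S) = 3110 m³/d × (1040 − 18.2) g/m³ = 3.18×10^6 g/d = 3178 kg/d.
Net sludge production P_X = 0.1944 × 3178 = 617.9 kg VSS/d.
Carbonaceous O₂ demand = substrate oxidised − cell-mass equivalent = 3178 − 1.42 × 617.9 = 2300 kg O₂/d.

R_O ≈ 2300 kg O₂/d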